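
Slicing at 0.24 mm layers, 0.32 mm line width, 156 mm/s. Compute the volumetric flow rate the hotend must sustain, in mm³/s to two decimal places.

Bead cross-section = 0.24 × 0.32 = 0.0768 mm².
Q = v·A = 156 × 0.0768 = 11.98 mm³/s.

11.98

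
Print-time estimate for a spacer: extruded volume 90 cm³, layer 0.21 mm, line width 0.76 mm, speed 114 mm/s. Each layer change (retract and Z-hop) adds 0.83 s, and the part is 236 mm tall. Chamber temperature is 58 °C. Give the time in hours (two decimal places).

Line area: 0.21 × 0.76 → 0.1596 mm².
Toolpath length = 90 cm³ / 0.1596 mm² = 90000 / 0.1596 = 563909.8 mm.
Time extruding = 563909.8 / 114 = 4946.6 s.
Layer count = ceil(236 / 0.21) = 1124.
Z-hop total = 1124 × 0.83, so 932.92 s.
Altogether 4946.6 + 932.92 = 5879.52 s, i.e. 1.63 hours.

1.63 hours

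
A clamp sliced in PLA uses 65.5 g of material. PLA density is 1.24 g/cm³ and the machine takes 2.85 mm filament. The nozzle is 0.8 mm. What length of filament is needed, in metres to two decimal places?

Volume = 65.5 g / 1.24 g·cm⁻³ = 52.8226 cm³ = 52822.6 mm³.
Filament cross-section = π × (2.85/2)² = 6.3794 mm².
L = V/A = 52822.6/6.3794 = 8280.18 mm → 8.28 m.

8.28 m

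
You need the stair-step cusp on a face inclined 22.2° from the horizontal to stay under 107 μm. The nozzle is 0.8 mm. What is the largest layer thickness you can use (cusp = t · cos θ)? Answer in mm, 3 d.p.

Layer height = cusp / cos(22.2°) = 0.107 / 0.9259 = 0.116 mm.

0.116 mm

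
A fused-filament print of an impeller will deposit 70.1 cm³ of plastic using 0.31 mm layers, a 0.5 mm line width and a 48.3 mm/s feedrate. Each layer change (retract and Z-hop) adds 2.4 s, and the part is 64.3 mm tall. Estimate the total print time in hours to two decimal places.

Extrusion cross-section: 0.31 × 0.5 → 0.155 mm².
Toolpath length = 70.1 cm³ / 0.155 mm² = 70100 / 0.155 = 452258.1 mm.
Print-move time = 452258.1 / 48.3, so 9363.5 s.
Number of layers: 64.3 / 0.31 → 208 (rounded up).
Non-print overhead = 208 × 2.4, so 499.2 s.
Total = 9363.5 + 499.2 = 9862.7 s = 2.74 hours.

2.74 hours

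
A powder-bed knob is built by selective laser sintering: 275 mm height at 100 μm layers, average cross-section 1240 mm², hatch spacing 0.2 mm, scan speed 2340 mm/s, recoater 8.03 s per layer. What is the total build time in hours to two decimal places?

Layers = ⌈275/0.1⌉ = 2750.
Scan path per layer = 1240 / 0.2, so 6200 mm.
Scan time per layer = 6200 / 2340, so 2.6496 s.
Time per layer = 2.6496 + 8.03 = 10.6796 s.
Build time = 2750 × 10.6796 = 29368.9 s = 8.16 hours.

8.16 hours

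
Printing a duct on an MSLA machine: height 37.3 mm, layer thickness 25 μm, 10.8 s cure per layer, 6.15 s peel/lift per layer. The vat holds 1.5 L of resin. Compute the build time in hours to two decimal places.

Layers = ⌈37.3/0.025⌉ = 1492.
Each layer takes = 10.8 + 6.15 = 16.95 s.
Build time: 1492 × 16.95 s = 25289.4 s, i.e. 7.02 hours.

7.02 hours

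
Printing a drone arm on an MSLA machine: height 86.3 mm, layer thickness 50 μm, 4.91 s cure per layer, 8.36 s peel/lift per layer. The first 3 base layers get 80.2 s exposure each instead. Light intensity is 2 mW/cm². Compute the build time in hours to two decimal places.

6.42 hours

Number of layers: 86.3 / 0.05 → 1726 (rounded up).
Bottom layers = 3 × (80.2 + 8.36) = 265.68 s.
Normal layers: 1723 × (4.91 + 8.36) → 22864.21 s.
Sum: 265.68 + 22864.21 = 23129.89 s → 6.42 hours.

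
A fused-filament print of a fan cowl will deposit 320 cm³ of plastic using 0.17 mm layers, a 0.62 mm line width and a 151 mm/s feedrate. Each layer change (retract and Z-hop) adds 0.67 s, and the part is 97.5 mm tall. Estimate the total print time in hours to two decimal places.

5.69 hours

Extrusion cross-section = 0.17 × 0.62 = 0.1054 mm².
Toolpath length = 320 cm³ / 0.1054 mm² = 320000 / 0.1054 = 3036053.1 mm.
Time extruding = 3036053.1 / 151, so 20106.3 s.
Layer count = ceil(97.5 / 0.17) = 574.
Non-print overhead: 574 × 0.67 → 384.58 s.
Total = 20106.3 + 384.58 = 20490.88 s = 5.69 hours.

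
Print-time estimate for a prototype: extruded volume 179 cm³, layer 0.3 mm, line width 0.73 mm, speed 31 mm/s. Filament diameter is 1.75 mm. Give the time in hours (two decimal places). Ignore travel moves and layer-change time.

Bead cross-section: 0.3 × 0.73 → 0.219 mm².
Total extruded path = 179000/0.219 = 817351.6 mm.
Extrusion time = 817351.6 / 31, so 26366.2 s.
In the requested units: 26366.2 s = 7.32 hours.

7.32 hours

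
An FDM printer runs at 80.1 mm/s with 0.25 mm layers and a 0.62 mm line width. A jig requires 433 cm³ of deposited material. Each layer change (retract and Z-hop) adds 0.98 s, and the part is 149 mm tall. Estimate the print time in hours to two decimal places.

9.85 hours

Line area: 0.25 × 0.62 → 0.155 mm².
Total extruded path = 433000/0.155 = 2793548.4 mm.
Time extruding: 2793548.4 / 80.1 → 34875.8 s.
Layer count = ceil(149 / 0.25) = 596.
Z-hop total: 596 × 0.98 → 584.08 s.
Altogether 34875.8 + 584.08 = 35459.88 s, i.e. 9.85 hours.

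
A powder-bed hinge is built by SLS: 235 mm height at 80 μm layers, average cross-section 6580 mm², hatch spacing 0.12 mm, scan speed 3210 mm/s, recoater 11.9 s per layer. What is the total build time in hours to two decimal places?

Layers = ⌈235/0.08⌉ = 2938.
Hatch length per layer = 6580 / 0.12, so 54833.3 mm.
Per-layer scan time = 54833.3 / 3210, so 17.082 s.
Layer cycle: 17.082 + 11.9 → 28.982 s.
Total: 2938 × 28.982 s = 85149.116 s → 23.65 hours.

23.65 hours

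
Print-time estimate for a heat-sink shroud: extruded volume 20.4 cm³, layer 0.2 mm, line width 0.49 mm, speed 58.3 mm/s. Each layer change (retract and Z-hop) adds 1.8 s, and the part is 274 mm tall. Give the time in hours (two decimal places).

Bead cross-section: 0.2 × 0.49 → 0.098 mm².
Toolpath length = 20.4 cm³ / 0.098 mm² = 20400 / 0.098 = 208163.3 mm.
Time extruding = 208163.3 / 58.3 = 3570.6 s.
Layers = ⌈274/0.2⌉ = 1370.
Layer-change overhead: 1370 × 1.8 → 2466 s.
Altogether 3570.6 + 2466 = 6036.6 s, i.e. 1.68 hours.

1.68 hours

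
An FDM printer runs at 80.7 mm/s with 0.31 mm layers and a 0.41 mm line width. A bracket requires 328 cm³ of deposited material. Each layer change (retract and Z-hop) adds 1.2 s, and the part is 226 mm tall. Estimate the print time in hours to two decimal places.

Extrusion cross-section: 0.31 × 0.41 → 0.1271 mm².
Total extruded path = 328000/0.1271 = 2580645.2 mm.
Print-move time = 2580645.2 / 80.7 = 31978.3 s.
Layers = ⌈226/0.31⌉ = 730.
Z-hop total: 730 × 1.2 → 876 s.
Total = 31978.3 + 876 = 32854.3 s = 9.13 hours.

9.13 hours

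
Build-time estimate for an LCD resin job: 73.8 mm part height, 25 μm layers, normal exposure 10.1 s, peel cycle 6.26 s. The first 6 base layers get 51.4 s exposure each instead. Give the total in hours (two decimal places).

13.48 hours

Layers = ⌈73.8/0.025⌉ = 2952.
Base layers = 6 × (51.4 + 6.26) = 345.96 s.
Normal layers = 2946 × (10.1 + 6.26), so 48196.56 s.
Total = 345.96 + 48196.56 = 48542.52 s = 13.48 hours.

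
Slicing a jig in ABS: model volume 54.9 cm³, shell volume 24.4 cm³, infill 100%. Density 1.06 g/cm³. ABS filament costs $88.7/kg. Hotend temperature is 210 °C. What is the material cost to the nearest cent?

$5.16

Infill region = 54.9 − 24.4 = 30.5 cm³.
Infill deposited = 1.00 × 30.5 = 30.5 cm³.
Total printed volume = 24.4 + 30.5 = 54.9 cm³.
Mass = 54.9 × 1.06 = 58.194 g.
Cost = 58.194 g / 1000 × $88.7/kg = $5.16.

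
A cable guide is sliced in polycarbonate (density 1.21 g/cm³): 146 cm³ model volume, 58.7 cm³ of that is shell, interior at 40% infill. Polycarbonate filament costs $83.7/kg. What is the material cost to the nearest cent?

Volume inside the shell: 146 − 58.7 → 87.3 cm³.
Infill volume: 0.40 × 87.3 → 34.92 cm³.
Total printed volume = 58.7 + 34.92, so 93.62 cm³.
Mass = 93.62 × 1.21, so 113.2802 g.
Cost = 113.2802 g / 1000 × $83.7/kg = $9.48.

$9.48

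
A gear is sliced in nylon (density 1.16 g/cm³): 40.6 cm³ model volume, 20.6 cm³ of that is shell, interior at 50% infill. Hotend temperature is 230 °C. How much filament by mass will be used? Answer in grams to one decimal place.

Volume inside the shell: 40.6 − 20.6 → 20 cm³.
Infill volume = 0.50 × 20 = 10 cm³.
Total printed volume: 20.6 + 10 → 30.6 cm³.
Mass = 30.6 × 1.16 = 35.496 g.

35.5 g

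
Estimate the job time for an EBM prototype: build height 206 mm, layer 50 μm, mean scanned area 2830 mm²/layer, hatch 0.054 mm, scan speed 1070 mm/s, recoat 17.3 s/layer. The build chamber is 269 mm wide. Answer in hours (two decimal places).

Layers = ⌈206/0.05⌉ = 4120.
Hatch length per layer: 2830 / 0.054 → 52407.4 mm.
Beam time per layer: 52407.4 / 1070 → 48.9789 s.
Layer cycle = 48.9789 + 17.3 = 66.2789 s.
4120 layers × 66.2789 s/layer = 273069.068 s, i.e. 75.85 hours.

75.85 hours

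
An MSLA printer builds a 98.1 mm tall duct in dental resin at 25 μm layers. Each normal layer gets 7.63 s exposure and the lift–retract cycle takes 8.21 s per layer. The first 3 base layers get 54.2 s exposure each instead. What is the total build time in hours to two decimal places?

17.30 hours

Layer count = ceil(98.1 / 0.025) = 3924.
Burn-in layers = 3 × (54.2 + 8.21) = 187.23 s.
Normal layers = 3921 × (7.63 + 8.21) = 62108.64 s.
Sum: 187.23 + 62108.64 = 62295.87 s → 17.30 hours.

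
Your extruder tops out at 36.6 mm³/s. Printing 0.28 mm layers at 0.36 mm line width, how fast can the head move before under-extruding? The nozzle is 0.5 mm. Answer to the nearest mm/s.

A: 0.28 × 0.36 → 0.1008 mm².
v_max = Q/A = 36.6/0.1008 = 363.10 mm/s → 363 mm/s.

363 mm/s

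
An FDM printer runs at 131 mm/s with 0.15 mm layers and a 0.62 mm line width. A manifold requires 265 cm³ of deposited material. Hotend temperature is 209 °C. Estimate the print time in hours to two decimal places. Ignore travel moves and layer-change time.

6.04 hours

Line area = 0.15 × 0.62, so 0.093 mm².
Toolpath length = 265 cm³ / 0.093 mm² = 265000 / 0.093 = 2849462.4 mm.
Print-move time = 2849462.4 / 131 = 21751.6 s.
In the requested units: 21751.6 s = 6.04 hours.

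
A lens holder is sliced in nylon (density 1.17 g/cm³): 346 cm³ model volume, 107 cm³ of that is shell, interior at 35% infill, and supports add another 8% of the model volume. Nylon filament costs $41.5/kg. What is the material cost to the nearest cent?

$10.60

Interior volume = 346 − 107 = 239 cm³.
Infill volume: 0.35 × 239 → 83.65 cm³.
Support = 0.08 × 346, so 27.68 cm³.
Total extruded: 107 + 83.65 + 27.68 → 218.33 cm³.
Mass = 218.33 × 1.17 = 255.4461 g.
Cost = 255.4461 g / 1000 × $41.5/kg = $10.60.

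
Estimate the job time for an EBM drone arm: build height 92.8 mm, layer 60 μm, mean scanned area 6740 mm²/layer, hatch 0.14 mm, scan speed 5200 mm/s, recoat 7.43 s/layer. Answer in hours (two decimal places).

Number of layers: 92.8 / 0.06 → 1547 (rounded up).
Scan path per layer = 6740 / 0.14 = 48142.9 mm.
Scan time per layer: 48142.9 / 5200 → 9.2583 s.
Per-layer time = 9.2583 + 7.43 = 16.6883 s.
Total: 1547 × 16.6883 s = 25816.8001 s → 7.17 hours.

7.17 hours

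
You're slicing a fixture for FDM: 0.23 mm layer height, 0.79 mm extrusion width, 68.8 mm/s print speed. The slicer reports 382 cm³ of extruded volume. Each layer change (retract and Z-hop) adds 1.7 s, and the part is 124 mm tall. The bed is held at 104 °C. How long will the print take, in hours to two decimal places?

Extrusion cross-section = 0.23 × 0.79 = 0.1817 mm².
Path length: 382000 mm³ / 0.1817 mm² → 2102366.5 mm.
Time extruding = 2102366.5 / 68.8 = 30557.7 s.
Layers = ⌈124/0.23⌉ = 540.
Layer-change overhead: 540 × 1.7 → 918 s.
Total = 30557.7 + 918 = 31475.7 s = 8.74 hours.

8.74 hours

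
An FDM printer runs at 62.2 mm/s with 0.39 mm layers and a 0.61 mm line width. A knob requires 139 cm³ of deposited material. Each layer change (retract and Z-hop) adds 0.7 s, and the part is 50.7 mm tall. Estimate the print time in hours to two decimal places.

2.63 hours

Line area = 0.39 × 0.61, so 0.2379 mm².
Path length: 139000 mm³ / 0.2379 mm² → 584279.1 mm.
Extrusion time = 584279.1 / 62.2, so 9393.6 s.
Number of layers: 50.7 / 0.39 → 130 (rounded up).
Z-hop total = 130 × 0.7 = 91 s.
Altogether 9393.6 + 91 = 9484.6 s, i.e. 2.63 hours.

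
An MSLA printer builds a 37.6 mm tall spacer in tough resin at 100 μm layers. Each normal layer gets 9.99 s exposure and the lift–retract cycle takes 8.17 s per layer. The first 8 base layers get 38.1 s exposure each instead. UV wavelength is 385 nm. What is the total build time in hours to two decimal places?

1.96 hours

Number of layers: 37.6 / 0.1 → 376 (rounded up).
Burn-in layers = 8 × (38.1 + 8.17), so 370.16 s.
Regular layers: 368 × (9.99 + 8.17) → 6682.88 s.
Total = 370.16 + 6682.88 = 7053.04 s = 1.96 hours.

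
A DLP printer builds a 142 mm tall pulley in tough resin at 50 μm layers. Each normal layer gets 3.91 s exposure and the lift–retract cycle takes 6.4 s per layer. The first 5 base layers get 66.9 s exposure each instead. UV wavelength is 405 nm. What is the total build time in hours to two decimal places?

8.22 hours

Layers = ⌈142/0.05⌉ = 2840.
Burn-in layers = 5 × (66.9 + 6.4) = 366.5 s.
Normal layers: 2835 × (3.91 + 6.4) → 29228.85 s.
Total = 366.5 + 29228.85 = 29595.35 s = 8.22 hours.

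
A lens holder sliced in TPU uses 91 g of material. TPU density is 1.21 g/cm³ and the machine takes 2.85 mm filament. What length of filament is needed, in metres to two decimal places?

11.79 m

Extruded volume: 91/1.21 = 75.2066 cm³ (75206.6 mm³).
A = π r² = π × 1.425² = 6.3794 mm².
Length = 75206.6 / 6.3794 = 11788.98 mm = 11.79 m.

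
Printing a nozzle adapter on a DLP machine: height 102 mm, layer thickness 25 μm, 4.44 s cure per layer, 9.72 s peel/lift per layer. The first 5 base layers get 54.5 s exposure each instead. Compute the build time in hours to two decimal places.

Number of layers: 102 / 0.025 → 4080 (rounded up).
Bottom layers: 5 × (54.5 + 9.72) → 321.1 s.
Regular layers = 4075 × (4.44 + 9.72) = 57702 s.
Sum: 321.1 + 57702 = 58023.1 s → 16.12 hours.

16.12 hours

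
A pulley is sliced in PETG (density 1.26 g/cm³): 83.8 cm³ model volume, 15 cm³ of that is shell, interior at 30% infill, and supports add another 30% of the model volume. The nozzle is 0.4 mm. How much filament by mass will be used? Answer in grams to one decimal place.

76.6 g

Interior volume: 83.8 − 15 → 68.8 cm³.
Infill volume = 0.30 × 68.8, so 20.64 cm³.
Support: 0.30 × 83.8 → 25.14 cm³.
Total printed volume = 15 + 20.64 + 25.14, so 60.78 cm³.
Mass = 60.78 × 1.26 = 76.5828 g.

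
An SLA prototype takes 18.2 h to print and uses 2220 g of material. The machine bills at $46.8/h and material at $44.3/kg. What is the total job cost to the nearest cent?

Time charge = 46.8 × 18.2, so $851.76.
Feedstock cost = 44.3 × 2220/1000 = $98.346.
Total = 851.76 + 98.346 = 950.106 ≈ $950.11.

$950.11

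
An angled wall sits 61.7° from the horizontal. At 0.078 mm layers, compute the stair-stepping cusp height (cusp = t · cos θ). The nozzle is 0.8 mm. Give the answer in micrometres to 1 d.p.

cos(61.7°) = 0.4741, so cusp = 0.078 × 0.4741 = 0.03698 mm → 37.0 μm.

37.0 μm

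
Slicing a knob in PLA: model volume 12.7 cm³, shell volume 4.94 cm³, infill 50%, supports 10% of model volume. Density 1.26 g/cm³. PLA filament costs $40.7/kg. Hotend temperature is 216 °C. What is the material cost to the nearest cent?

Interior volume = 12.7 − 4.94 = 7.76 cm³.
Deposited infill = 0.50 × 7.76, so 3.88 cm³.
Support = 0.10 × 12.7, so 1.27 cm³.
Total printed volume = 4.94 + 3.88 + 1.27, so 10.09 cm³.
Mass = 10.09 × 1.26, so 12.7134 g.
Cost = 12.7134 g / 1000 × $40.7/kg = $0.52.

$0.52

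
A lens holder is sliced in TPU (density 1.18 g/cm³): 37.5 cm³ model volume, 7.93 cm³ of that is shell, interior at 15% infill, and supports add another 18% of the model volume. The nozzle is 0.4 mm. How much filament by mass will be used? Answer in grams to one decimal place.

Volume inside the shell: 37.5 − 7.93 → 29.57 cm³.
Infill deposited = 0.15 × 29.57 = 4.4355 cm³.
Support: 0.18 × 37.5 → 6.75 cm³.
Deposited volume = 7.93 + 4.4355 + 6.75, so 19.1155 cm³.
Mass = 19.1155 × 1.18, so 22.55629 g.

22.6 g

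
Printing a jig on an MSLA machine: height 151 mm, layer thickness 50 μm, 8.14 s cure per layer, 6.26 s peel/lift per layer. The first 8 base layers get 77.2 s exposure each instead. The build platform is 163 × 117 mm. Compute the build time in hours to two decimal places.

Layer count = ceil(151 / 0.05) = 3020.
Base layers: 8 × (77.2 + 6.26) → 667.68 s.
Normal layers: 3012 × (8.14 + 6.26) → 43372.8 s.
Total = 667.68 + 43372.8 = 44040.48 s = 12.23 hours.

12.23 hours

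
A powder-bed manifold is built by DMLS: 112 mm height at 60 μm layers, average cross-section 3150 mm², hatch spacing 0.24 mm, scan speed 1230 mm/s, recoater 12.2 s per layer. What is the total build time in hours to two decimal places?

11.86 hours

Layers = ⌈112/0.06⌉ = 1867.
Scan path per layer = 3150 / 0.24, so 13125 mm.
Per-layer scan time = 13125 / 1230, so 10.6707 s.
Time per layer: 10.6707 + 12.2 → 22.8707 s.
Total: 1867 × 22.8707 s = 42699.5969 s → 11.86 hours.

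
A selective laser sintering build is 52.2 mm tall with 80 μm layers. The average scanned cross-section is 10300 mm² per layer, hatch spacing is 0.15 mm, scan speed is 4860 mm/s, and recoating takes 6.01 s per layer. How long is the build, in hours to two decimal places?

Layer count = ceil(52.2 / 0.08) = 653.
Scan path per layer: 10300 / 0.15 → 68666.7 mm.
Scan time per layer = 68666.7 / 4860, so 14.129 s.
Layer cycle: 14.129 + 6.01 → 20.139 s.
Build time = 653 × 20.139 = 13150.767 s = 3.65 hours.

3.65 hours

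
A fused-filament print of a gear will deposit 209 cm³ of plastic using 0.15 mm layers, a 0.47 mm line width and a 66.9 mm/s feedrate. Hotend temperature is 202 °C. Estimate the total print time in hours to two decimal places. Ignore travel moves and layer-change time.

12.31 hours

Bead cross-section = 0.15 × 0.47, so 0.0705 mm².
Toolpath length = 209 cm³ / 0.0705 mm² = 209000 / 0.0705 = 2964539 mm.
Time extruding = 2964539 / 66.9, so 44313 s.
44313 s = 12.31 hours.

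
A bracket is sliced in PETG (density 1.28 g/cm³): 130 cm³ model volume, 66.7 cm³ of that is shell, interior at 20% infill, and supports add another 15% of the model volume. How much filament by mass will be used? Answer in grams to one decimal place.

Interior volume = 130 − 66.7, so 63.3 cm³.
Infill deposited = 0.20 × 63.3 = 12.66 cm³.
Support = 0.15 × 130 = 19.5 cm³.
Total extruded: 66.7 + 12.66 + 19.5 → 98.86 cm³.
Mass: 98.86 × 1.28 → 126.5408 g.

126.5 g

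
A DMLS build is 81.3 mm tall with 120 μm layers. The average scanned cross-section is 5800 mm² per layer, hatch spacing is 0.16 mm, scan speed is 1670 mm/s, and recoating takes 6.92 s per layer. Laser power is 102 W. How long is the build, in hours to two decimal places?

Layer count = ceil(81.3 / 0.12) = 678.
Scan path per layer: 5800 / 0.16 → 36250 mm.
Per-layer scan time = 36250 / 1670, so 21.7066 s.
Layer cycle = 21.7066 + 6.92 = 28.6266 s.
678 layers × 28.6266 s/layer = 19408.8348 s, i.e. 5.39 hours.

5.39 hours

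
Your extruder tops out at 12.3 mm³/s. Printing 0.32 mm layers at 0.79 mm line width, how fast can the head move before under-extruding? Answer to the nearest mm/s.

49 mm/s

Extrusion cross-section = 0.32 × 0.79 = 0.2528 mm².
Max speed = 12.3 / 0.2528 = 48.66 ≈ 49 mm/s.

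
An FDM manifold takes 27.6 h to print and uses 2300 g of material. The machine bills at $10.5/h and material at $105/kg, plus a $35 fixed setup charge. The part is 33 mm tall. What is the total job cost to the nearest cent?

Machine cost: 10.5 × 27.6 → $289.80.
Material cost = 105 × 2300/1000 = $241.50.
Adding setup: 289.80 + 241.50 + 35 → $566.30.

$566.30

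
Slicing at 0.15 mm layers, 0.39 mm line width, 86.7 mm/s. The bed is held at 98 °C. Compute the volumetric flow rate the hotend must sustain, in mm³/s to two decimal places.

5.07

A: 0.15 × 0.39 → 0.0585 mm².
Q = v·A = 86.7 × 0.0585 = 5.07 mm³/s.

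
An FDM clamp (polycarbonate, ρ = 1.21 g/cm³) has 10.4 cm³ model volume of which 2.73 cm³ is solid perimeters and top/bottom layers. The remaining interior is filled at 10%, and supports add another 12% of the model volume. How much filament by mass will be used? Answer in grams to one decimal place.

Infill region = 10.4 − 2.73 = 7.67 cm³.
Deposited infill: 0.10 × 7.67 → 0.767 cm³.
Support = 0.12 × 10.4, so 1.248 cm³.
Total extruded = 2.73 + 0.767 + 1.248 = 4.745 cm³.
Mass = 4.745 × 1.21, so 5.74145 g.

5.7 g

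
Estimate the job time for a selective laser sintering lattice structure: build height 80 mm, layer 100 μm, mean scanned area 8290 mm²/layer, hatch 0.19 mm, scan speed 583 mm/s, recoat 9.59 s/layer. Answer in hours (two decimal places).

18.76 hours

Layer count = ceil(80 / 0.1) = 800.
Per-layer scan distance = 8290 / 0.19, so 43631.6 mm.
Per-layer scan time = 43631.6 / 583, so 74.8398 s.
Layer cycle = 74.8398 + 9.59 = 84.4298 s.
Build time = 800 × 84.4298 = 67543.84 s = 18.76 hours.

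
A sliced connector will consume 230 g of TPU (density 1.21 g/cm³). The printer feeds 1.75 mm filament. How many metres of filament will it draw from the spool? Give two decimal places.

79.03 m

Extruded volume: 230/1.21 = 190.0826 cm³ (190082.6 mm³).
A = π r² = π × 0.875² = 2.4053 mm².
L = V/A = 190082.6/2.4053 = 79026.57 mm → 79.03 m.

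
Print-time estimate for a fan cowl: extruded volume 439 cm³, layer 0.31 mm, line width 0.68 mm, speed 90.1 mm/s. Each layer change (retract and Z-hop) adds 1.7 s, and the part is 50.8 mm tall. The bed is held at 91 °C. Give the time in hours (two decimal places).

Line area = 0.31 × 0.68, so 0.2108 mm².
Total extruded path = 439000/0.2108 = 2082542.7 mm.
Print-move time = 2082542.7 / 90.1 = 23113.7 s.
Number of layers: 50.8 / 0.31 → 164 (rounded up).
Non-print overhead = 164 × 1.7 = 278.8 s.
Altogether 23113.7 + 278.8 = 23392.5 s, i.e. 6.50 hours.

6.50 hours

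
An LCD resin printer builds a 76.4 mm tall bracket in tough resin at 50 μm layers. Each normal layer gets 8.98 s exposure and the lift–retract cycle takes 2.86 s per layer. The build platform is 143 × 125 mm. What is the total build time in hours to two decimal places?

5.03 hours

Layer count = ceil(76.4 / 0.05) = 1528.
Each layer takes = 8.98 + 2.86 = 11.84 s.
Build time: 1528 × 11.84 s = 18091.52 s, i.e. 5.03 hours.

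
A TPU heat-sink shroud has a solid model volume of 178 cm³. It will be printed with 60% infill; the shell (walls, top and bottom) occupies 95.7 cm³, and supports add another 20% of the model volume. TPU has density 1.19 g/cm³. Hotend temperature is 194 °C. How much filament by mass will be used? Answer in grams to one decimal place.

Interior volume: 178 − 95.7 → 82.3 cm³.
Infill volume: 0.60 × 82.3 → 49.38 cm³.
Support = 0.20 × 178, so 35.6 cm³.
Deposited volume: 95.7 + 49.38 + 35.6 → 180.68 cm³.
Mass: 180.68 × 1.19 → 215.0092 g.

215.0 g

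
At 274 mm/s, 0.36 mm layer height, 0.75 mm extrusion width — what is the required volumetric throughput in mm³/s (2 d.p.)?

73.98

Bead cross-section = 0.36 × 0.75 = 0.27 mm².
Q = v·A = 274 × 0.27 = 73.98 mm³/s.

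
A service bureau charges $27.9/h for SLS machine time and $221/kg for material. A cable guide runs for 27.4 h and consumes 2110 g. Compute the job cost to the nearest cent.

$1230.77

Machine cost: 27.9 × 27.4 → $764.46.
Material charge: 221 × 2110/1000 → $466.31.
Total = 764.46 + 466.31 = $1230.77.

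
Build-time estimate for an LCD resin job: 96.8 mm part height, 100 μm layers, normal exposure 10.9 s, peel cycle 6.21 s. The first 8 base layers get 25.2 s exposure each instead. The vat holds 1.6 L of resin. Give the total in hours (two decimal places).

Layer count = ceil(96.8 / 0.1) = 968.
Bottom layers = 8 × (25.2 + 6.21), so 251.28 s.
Regular layers = 960 × (10.9 + 6.21), so 16425.6 s.
Sum: 251.28 + 16425.6 = 16676.88 s → 4.63 hours.

4.63 hours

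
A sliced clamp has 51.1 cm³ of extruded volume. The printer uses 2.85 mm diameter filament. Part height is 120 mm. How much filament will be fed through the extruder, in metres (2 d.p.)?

Filament cross-section = π × (2.85/2)² = 6.3794 mm².
Length = 51.1 cm³ / 6.3794 mm² = 51100 / 6.3794 = 8010.16 mm = 8.01 m.

8.01 m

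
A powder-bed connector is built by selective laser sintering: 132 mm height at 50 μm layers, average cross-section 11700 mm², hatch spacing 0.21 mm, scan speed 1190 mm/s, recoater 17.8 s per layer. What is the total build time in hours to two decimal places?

Layer count = ceil(132 / 0.05) = 2640.
Per-layer scan distance: 11700 / 0.21 → 55714.3 mm.
Per-layer scan time: 55714.3 / 1190 → 46.8187 s.
Per-layer time = 46.8187 + 17.8, so 64.6187 s.
2640 layers × 64.6187 s/layer = 170593.368 s, i.e. 47.39 hours.

47.39 hours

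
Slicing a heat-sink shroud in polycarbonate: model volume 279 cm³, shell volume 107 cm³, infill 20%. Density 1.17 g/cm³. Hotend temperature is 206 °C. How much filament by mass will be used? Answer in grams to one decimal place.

Interior volume = 279 − 107, so 172 cm³.
Infill volume = 0.20 × 172, so 34.4 cm³.
Total extruded = 107 + 34.4, so 141.4 cm³.
Mass = 141.4 × 1.17, so 165.438 g.

165.4 g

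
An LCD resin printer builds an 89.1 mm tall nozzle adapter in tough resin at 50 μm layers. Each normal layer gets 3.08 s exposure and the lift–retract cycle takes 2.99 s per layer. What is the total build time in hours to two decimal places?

3.00 hours

Layers = ⌈89.1/0.05⌉ = 1782.
Per-layer time: 3.08 + 2.99 → 6.07 s.
Build time: 1782 × 6.07 s = 10816.74 s, i.e. 3.00 hours.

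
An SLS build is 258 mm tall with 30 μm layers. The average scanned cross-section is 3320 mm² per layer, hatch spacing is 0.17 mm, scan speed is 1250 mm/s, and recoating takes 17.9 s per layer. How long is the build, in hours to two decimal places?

Number of layers: 258 / 0.03 → 8600 (rounded up).
Scan path per layer = 3320 / 0.17, so 19529.4 mm.
Scan time per layer = 19529.4 / 1250 = 15.6235 s.
Layer cycle: 15.6235 + 17.9 → 33.5235 s.
Build time = 8600 × 33.5235 = 288302.1 s = 80.08 hours.

80.08 hours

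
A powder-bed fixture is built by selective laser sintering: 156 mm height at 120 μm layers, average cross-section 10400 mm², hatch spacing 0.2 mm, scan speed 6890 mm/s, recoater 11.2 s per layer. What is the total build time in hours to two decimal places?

Number of layers: 156 / 0.12 → 1300 (rounded up).
Hatch length per layer = 10400 / 0.2, so 52000 mm.
Scan time per layer: 52000 / 6890 → 7.5472 s.
Per-layer time = 7.5472 + 11.2 = 18.7472 s.
Total: 1300 × 18.7472 s = 24371.36 s → 6.77 hours.

6.77 hours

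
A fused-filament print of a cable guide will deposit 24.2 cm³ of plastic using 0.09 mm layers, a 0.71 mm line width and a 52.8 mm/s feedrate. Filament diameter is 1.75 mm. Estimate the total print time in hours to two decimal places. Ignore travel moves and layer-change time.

Line area: 0.09 × 0.71 → 0.0639 mm².
Toolpath length = 24.2 cm³ / 0.0639 mm² = 24200 / 0.0639 = 378716.7 mm.
Time extruding: 378716.7 / 52.8 → 7172.7 s.
Converting: 7172.7 s = 1.99 hours.

1.99 hours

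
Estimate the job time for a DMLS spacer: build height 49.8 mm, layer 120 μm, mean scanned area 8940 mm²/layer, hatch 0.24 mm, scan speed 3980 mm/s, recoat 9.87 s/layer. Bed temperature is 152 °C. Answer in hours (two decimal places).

2.22 hours

Number of layers: 49.8 / 0.12 → 415 (rounded up).
Hatch length per layer: 8940 / 0.24 → 37250 mm.
Per-layer scan time: 37250 / 3980 → 9.3593 s.
Per-layer time: 9.3593 + 9.87 → 19.2293 s.
Total: 415 × 19.2293 s = 7980.1595 s → 2.22 hours.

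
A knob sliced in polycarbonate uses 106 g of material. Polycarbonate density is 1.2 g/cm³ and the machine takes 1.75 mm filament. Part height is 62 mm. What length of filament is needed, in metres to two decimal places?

36.72 m

Extruded volume: 106/1.2 = 88.3333 cm³ (88333.3 mm³).
A = π r² = π × 0.875² = 2.4053 mm².
L = V/A = 88333.3/2.4053 = 36724.44 mm → 36.72 m.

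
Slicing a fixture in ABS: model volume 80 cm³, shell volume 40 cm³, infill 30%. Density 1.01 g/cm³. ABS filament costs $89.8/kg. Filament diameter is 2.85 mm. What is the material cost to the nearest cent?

$4.72

Volume inside the shell = 80 − 40, so 40 cm³.
Infill volume = 0.30 × 40, so 12 cm³.
Total extruded = 40 + 12 = 52 cm³.
Mass: 52 × 1.01 → 52.52 g.
At $89.8/kg: 52.52/1000 × 89.8 = $4.72.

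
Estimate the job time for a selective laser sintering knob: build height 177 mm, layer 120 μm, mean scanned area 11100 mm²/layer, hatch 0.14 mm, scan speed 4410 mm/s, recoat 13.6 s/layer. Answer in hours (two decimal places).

12.94 hours

Number of layers: 177 / 0.12 → 1475 (rounded up).
Scan path per layer: 11100 / 0.14 → 79285.7 mm.
Per-layer scan time = 79285.7 / 4410, so 17.9786 s.
Layer cycle: 17.9786 + 13.6 → 31.5786 s.
1475 layers × 31.5786 s/layer = 46578.435 s, i.e. 12.94 hours.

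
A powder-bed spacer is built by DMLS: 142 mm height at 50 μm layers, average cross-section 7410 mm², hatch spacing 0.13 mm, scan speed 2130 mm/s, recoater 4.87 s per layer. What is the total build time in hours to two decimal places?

24.95 hours

Layer count = ceil(142 / 0.05) = 2840.
Hatch length per layer = 7410 / 0.13 = 57000 mm.
Laser time per layer = 57000 / 2130, so 26.7606 s.
Layer cycle = 26.7606 + 4.87 = 31.6306 s.
2840 layers × 31.6306 s/layer = 89830.904 s, i.e. 24.95 hours.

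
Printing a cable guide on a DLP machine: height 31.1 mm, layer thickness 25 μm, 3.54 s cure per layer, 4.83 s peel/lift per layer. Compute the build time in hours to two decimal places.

Number of layers: 31.1 / 0.025 → 1244 (rounded up).
Per-layer time = 3.54 + 4.83 = 8.37 s.
Build time: 1244 × 8.37 s = 10412.28 s, i.e. 2.89 hours.

2.89 hours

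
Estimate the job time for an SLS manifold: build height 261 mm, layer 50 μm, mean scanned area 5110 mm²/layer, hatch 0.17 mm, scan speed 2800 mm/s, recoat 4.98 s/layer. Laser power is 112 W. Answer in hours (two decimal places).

Number of layers: 261 / 0.05 → 5220 (rounded up).
Per-layer scan distance: 5110 / 0.17 → 30058.8 mm.
Laser time per layer: 30058.8 / 2800 → 10.7353 s.
Time per layer = 10.7353 + 4.98, so 15.7153 s.
5220 layers × 15.7153 s/layer = 82033.866 s, i.e. 22.79 hours.

22.79 hours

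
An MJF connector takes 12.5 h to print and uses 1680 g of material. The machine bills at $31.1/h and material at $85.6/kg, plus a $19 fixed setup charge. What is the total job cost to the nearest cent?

$551.56

Machine-time cost = 31.1 × 12.5, so $388.75.
Feedstock cost = 85.6 × 1680/1000, so $143.808.
Adding setup: 388.75 + 143.808 + 19 → 551.558 ≈ $551.56.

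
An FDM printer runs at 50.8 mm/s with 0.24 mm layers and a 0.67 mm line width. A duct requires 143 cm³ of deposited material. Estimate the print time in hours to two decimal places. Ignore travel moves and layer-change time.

Bead cross-section = 0.24 × 0.67, so 0.1608 mm².
Path length: 143000 mm³ / 0.1608 mm² → 889303.5 mm.
Time extruding = 889303.5 / 50.8, so 17506 s.
That's 17506 s → 4.86 hours.

4.86 hours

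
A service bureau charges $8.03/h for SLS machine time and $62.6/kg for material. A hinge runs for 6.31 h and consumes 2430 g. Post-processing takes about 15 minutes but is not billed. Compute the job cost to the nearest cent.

$202.79

Machine cost: 8.03 × 6.31 → $50.6693.
Feedstock cost: 62.6 × 2430/1000 → $152.118.
Total = 50.6693 + 152.118 = 202.7873 ≈ $202.79.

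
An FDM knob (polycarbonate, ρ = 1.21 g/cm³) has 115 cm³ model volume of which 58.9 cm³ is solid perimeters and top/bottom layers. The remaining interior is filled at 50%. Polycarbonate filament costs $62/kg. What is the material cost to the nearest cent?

Interior volume = 115 − 58.9, so 56.1 cm³.
Infill volume = 0.50 × 56.1, so 28.05 cm³.
Total extruded = 58.9 + 28.05, so 86.95 cm³.
Mass = 86.95 × 1.21 = 105.2095 g.
At $62/kg: 105.2095/1000 × 62 = $6.52.

$6.52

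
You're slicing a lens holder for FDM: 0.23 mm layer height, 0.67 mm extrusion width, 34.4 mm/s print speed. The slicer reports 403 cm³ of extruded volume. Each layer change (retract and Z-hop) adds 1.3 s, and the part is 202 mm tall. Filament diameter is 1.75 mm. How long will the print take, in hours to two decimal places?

21.43 hours

Bead cross-section: 0.23 × 0.67 → 0.1541 mm².
Path length: 403000 mm³ / 0.1541 mm² → 2615184.9 mm.
Extrusion time = 2615184.9 / 34.4, so 76022.8 s.
Layer count = ceil(202 / 0.23) = 879.
Layer-change overhead: 879 × 1.3 → 1142.7 s.
Total = 76022.8 + 1142.7 = 77165.5 s = 21.43 hours.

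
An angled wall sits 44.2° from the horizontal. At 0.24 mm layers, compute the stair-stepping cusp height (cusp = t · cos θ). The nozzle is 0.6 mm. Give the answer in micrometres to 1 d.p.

172.1 μm

h_c = t·cos θ = 0.24 × 0.7169 = 0.172056 mm (172.1 μm).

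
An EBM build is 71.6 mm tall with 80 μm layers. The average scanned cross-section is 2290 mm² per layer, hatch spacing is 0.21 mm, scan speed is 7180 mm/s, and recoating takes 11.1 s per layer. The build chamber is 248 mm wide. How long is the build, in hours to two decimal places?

Layers = ⌈71.6/0.08⌉ = 895.
Hatch length per layer: 2290 / 0.21 → 10904.8 mm.
Scan time per layer = 10904.8 / 7180 = 1.5188 s.
Per-layer time: 1.5188 + 11.1 → 12.6188 s.
Total: 895 × 12.6188 s = 11293.826 s → 3.14 hours.

3.14 hours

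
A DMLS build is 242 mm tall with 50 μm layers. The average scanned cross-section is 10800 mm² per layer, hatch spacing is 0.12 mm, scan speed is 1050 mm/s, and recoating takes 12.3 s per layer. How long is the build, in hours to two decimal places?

131.77 hours

Layer count = ceil(242 / 0.05) = 4840.
Hatch length per layer = 10800 / 0.12 = 90000 mm.
Scan time per layer = 90000 / 1050 = 85.7143 s.
Time per layer: 85.7143 + 12.3 → 98.0143 s.
4840 layers × 98.0143 s/layer = 474389.212 s, i.e. 131.77 hours.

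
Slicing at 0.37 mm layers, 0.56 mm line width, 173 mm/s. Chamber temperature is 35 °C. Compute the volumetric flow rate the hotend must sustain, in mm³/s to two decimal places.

Bead cross-section: 0.37 × 0.56 → 0.2072 mm².
Q = v·A = 173 × 0.2072 = 35.85 mm³/s.

35.85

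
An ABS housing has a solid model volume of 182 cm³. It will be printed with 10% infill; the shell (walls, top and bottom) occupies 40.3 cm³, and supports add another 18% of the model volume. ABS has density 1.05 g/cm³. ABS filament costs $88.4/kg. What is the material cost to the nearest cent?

Volume inside the shell: 182 − 40.3 → 141.7 cm³.
Deposited infill = 0.10 × 141.7, so 14.17 cm³.
Support = 0.18 × 182 = 32.76 cm³.
Total printed volume = 40.3 + 14.17 + 32.76, so 87.23 cm³.
Mass = 87.23 × 1.05, so 91.5915 g.
At $88.4/kg: 91.5915/1000 × 88.4 = $8.10.

$8.10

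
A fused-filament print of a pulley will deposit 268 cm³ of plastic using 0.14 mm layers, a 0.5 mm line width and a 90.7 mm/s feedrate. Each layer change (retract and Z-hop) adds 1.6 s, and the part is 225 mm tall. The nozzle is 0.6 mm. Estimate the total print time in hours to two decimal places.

Extrusion cross-section = 0.14 × 0.5, so 0.07 mm².
Toolpath length = 268 cm³ / 0.07 mm² = 268000 / 0.07 = 3828571.4 mm.
Extrusion time = 3828571.4 / 90.7 = 42211.4 s.
Number of layers: 225 / 0.14 → 1608 (rounded up).
Z-hop total = 1608 × 1.6 = 2572.8 s.
Altogether 42211.4 + 2572.8 = 44784.2 s, i.e. 12.44 hours.

12.44 hours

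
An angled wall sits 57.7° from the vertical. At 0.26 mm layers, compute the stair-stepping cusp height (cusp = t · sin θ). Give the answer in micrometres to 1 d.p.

219.8 μm

Cusp = layer height × sin(57.7°) = 0.26 × 0.8453 = 0.219778 mm = 219.8 μm.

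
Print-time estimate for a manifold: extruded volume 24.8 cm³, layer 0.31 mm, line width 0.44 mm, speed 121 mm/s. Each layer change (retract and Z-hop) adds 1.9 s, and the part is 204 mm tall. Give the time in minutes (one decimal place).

45.9 minutes

Line area: 0.31 × 0.44 → 0.1364 mm².
Path length: 24800 mm³ / 0.1364 mm² → 181818.2 mm.
Extrusion time: 181818.2 / 121 → 1502.6 s.
Layer count = ceil(204 / 0.31) = 659.
Layer-change overhead = 659 × 1.9 = 1252.1 s.
Total = 1502.6 + 1252.1 = 2754.7 s = 45.9 minutes.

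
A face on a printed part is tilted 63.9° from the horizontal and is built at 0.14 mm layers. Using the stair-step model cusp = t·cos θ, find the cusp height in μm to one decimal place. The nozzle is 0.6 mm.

Cusp = layer height × cos(63.9°) = 0.14 × 0.4399 = 0.061586 mm = 61.6 μm.

61.6 μm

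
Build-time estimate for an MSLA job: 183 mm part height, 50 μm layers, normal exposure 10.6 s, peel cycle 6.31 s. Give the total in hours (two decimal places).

17.19 hours

Number of layers: 183 / 0.05 → 3660 (rounded up).
Cycle time = 10.6 + 6.31, so 16.91 s.
Total = 3660 × 16.91 = 61890.6 s = 17.19 hours.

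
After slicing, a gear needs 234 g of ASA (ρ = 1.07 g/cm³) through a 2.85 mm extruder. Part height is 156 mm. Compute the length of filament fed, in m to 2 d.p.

34.28 m

Extruded volume: 234/1.07 = 218.6916 cm³ (218691.6 mm³).
Filament cross-section = π × (2.85/2)² = 6.3794 mm².
Length = 218691.6 / 6.3794 = 34280.9 mm = 34.28 m.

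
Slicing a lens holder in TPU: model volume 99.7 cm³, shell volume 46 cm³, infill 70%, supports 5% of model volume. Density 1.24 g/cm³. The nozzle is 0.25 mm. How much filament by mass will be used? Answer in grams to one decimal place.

Infill region: 99.7 − 46 → 53.7 cm³.
Deposited infill: 0.70 × 53.7 → 37.59 cm³.
Support = 0.05 × 99.7, so 4.985 cm³.
Deposited volume: 46 + 37.59 + 4.985 → 88.575 cm³.
Mass = 88.575 × 1.24, so 109.833 g.

109.8 g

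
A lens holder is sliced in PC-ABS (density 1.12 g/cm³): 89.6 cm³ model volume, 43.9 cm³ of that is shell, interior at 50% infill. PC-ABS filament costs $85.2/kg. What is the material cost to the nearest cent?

$6.37

Infill region = 89.6 − 43.9 = 45.7 cm³.
Infill deposited: 0.50 × 45.7 → 22.85 cm³.
Total extruded = 43.9 + 22.85 = 66.75 cm³.
Mass = 66.75 × 1.12, so 74.76 g.
Cost = 74.76 g / 1000 × $85.2/kg = $6.37.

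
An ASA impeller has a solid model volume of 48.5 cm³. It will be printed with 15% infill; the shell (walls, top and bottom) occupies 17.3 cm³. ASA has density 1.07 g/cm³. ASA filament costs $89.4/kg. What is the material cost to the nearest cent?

$2.10

Infill region = 48.5 − 17.3 = 31.2 cm³.
Deposited infill = 0.15 × 31.2, so 4.68 cm³.
Total extruded: 17.3 + 4.68 → 21.98 cm³.
Mass: 21.98 × 1.07 → 23.5186 g.
Cost = 23.5186 g / 1000 × $89.4/kg = $2.10.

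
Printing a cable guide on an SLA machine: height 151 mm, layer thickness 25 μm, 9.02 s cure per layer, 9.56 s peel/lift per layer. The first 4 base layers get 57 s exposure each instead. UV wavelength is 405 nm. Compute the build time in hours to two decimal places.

Number of layers: 151 / 0.025 → 6040 (rounded up).
Burn-in layers: 4 × (57 + 9.56) → 266.24 s.
Remaining layers = 6036 × (9.02 + 9.56) = 112148.88 s.
Sum: 266.24 + 112148.88 = 112415.12 s → 31.23 hours.

31.23 hours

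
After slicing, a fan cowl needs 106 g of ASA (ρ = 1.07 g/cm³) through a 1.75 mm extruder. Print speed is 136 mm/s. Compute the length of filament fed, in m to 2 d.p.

Extruded volume: 106/1.07 = 99.0654 cm³ (99065.4 mm³).
Cross-section of 1.75 mm filament: π·(1.75/2)² = 2.4053 mm².
Length = 99065.4 / 2.4053 = 41186.3 mm = 41.19 m.

41.19 m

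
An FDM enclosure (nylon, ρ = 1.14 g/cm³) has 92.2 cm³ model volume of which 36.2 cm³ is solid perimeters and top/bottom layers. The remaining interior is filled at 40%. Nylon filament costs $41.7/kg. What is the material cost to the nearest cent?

$2.79

Infill region = 92.2 − 36.2 = 56 cm³.
Deposited infill = 0.40 × 56, so 22.4 cm³.
Deposited volume = 36.2 + 22.4 = 58.6 cm³.
Mass = 58.6 × 1.14, so 66.804 g.
At $41.7/kg: 66.804/1000 × 41.7 = $2.79.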